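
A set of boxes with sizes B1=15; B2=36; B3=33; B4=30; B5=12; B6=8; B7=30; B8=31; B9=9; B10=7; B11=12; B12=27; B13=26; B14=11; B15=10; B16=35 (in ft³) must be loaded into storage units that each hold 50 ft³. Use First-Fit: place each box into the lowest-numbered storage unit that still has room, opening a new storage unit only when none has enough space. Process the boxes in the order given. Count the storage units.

8

B1 (15 ft³) → storage unit 1 (remaining 35 ft³)
B2 (36 ft³) → storage unit 2 (remaining 14 ft³)
B3 (33 ft³) → storage unit 1 (remaining 2 ft³)
B4 (30 ft³) → storage unit 3 (remaining 20 ft³)
B5 (12 ft³) → storage unit 2 (remaining 2 ft³)
B6 (8 ft³) → storage unit 3 (remaining 12 ft³)
B7 (30 ft³) → storage unit 4 (remaining 20 ft³)
B8 (31 ft³) → storage unit 5 (remaining 19 ft³)
B9 (9 ft³) → storage unit 3 (remaining 3 ft³)
B10 (7 ft³) → storage unit 4 (remaining 13 ft³)
B11 (12 ft³) → storage unit 4 (remaining 1 ft³)
B12 (27 ft³) → storage unit 6 (remaining 23 ft³)
B13 (26 ft³) → storage unit 7 (remaining 24 ft³)
B14 (11 ft³) → storage unit 5 (remaining 8 ft³)
B15 (10 ft³) → storage unit 6 (remaining 13 ft³)
B16 (35 ft³) → storage unit 8 (remaining 15 ft³)
Final storage units: [15,33] [36,12] [30,8,9] [30,7,12] [31,11] [27,10] [26] [35].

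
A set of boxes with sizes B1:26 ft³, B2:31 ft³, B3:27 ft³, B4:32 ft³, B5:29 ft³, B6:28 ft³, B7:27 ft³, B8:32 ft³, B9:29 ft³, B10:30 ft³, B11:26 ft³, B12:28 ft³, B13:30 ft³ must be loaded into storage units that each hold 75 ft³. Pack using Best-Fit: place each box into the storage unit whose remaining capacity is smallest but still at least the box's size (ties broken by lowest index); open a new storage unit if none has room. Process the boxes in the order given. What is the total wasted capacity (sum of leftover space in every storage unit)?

150

Put B1 (26 ft³) in storage unit 1; 49 ft³ remain.
Put B2 (31 ft³) in storage unit 1; 18 ft³ remain.
Put B3 (27 ft³) in storage unit 2; 48 ft³ remain.
Put B4 (32 ft³) in storage unit 2; 16 ft³ remain.
Put B5 (29 ft³) in storage unit 3; 46 ft³ remain.
Put B6 (28 ft³) in storage unit 3; 18 ft³ remain.
Put B7 (27 ft³) in storage unit 4; 48 ft³ remain.
Put B8 (32 ft³) in storage unit 4; 16 ft³ remain.
Put B9 (29 ft³) in storage unit 5; 46 ft³ remain.
Put B10 (30 ft³) in storage unit 5; 16 ft³ remain.
Put B11 (26 ft³) in storage unit 6; 49 ft³ remain.
Put B12 (28 ft³) in storage unit 6; 21 ft³ remain.
Put B13 (30 ft³) in storage unit 7; 45 ft³ remain.
7 storage units × 75 ft³ = 525 ft³; used 375 ft³; unused 150 ft³.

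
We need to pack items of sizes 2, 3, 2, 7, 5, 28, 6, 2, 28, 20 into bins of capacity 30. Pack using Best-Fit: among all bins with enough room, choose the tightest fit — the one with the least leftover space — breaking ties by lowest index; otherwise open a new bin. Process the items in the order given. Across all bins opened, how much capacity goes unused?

bin 1: place 2, 28 left
bin 1: place 3, 25 left
bin 1: place 2, 23 left
bin 1: place 7, 16 left
bin 1: place 5, 11 left
bin 2: place 28, 2 left
bin 1: place 6, 5 left
bin 2: place 2, 0 left
bin 3: place 28, 2 left
bin 4: place 20, 10 left
4 bins × 30 = 120; used 103; unused 17.

17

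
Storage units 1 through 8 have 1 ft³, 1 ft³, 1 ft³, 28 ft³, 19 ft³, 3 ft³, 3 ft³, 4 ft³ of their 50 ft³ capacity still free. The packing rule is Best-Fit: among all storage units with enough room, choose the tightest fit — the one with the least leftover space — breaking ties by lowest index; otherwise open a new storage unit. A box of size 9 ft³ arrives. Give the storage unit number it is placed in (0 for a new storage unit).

Storage units with room: storage unit 4 (28 ft³), storage unit 5 (19 ft³).
Tightest fit is storage unit 5 with 19 ft³ free.

5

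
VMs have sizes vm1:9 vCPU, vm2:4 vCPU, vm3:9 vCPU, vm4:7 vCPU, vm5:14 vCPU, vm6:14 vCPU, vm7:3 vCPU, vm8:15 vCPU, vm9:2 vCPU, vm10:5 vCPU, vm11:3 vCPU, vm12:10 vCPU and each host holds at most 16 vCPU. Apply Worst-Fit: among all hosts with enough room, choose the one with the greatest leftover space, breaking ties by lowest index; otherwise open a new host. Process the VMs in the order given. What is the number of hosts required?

7 hosts

vm1 (9 vCPU) → host 1 (remaining 7 vCPU)
vm2 (4 vCPU) → host 1 (remaining 3 vCPU)
vm3 (9 vCPU) → host 2 (remaining 7 vCPU)
vm4 (7 vCPU) → host 2 (remaining 0 vCPU)
vm5 (14 vCPU) → host 3 (remaining 2 vCPU)
vm6 (14 vCPU) → host 4 (remaining 2 vCPU)
vm7 (3 vCPU) → host 1 (remaining 0 vCPU)
vm8 (15 vCPU) → host 5 (remaining 1 vCPU)
vm9 (2 vCPU) → host 3 (remaining 0 vCPU)
vm10 (5 vCPU) → host 6 (remaining 11 vCPU)
vm11 (3 vCPU) → host 6 (remaining 8 vCPU)
vm12 (10 vCPU) → host 7 (remaining 6 vCPU)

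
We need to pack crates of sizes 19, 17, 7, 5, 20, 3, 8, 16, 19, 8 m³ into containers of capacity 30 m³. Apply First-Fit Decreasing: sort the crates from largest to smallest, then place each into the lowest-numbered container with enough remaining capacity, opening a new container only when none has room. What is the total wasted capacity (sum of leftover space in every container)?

Sorted descending: 20, 19, 19, 17, 16, 8, 8, 7, 5, 3.
20 m³ → container 1 (remaining 10 m³)
19 m³ → container 2 (remaining 11 m³)
19 m³ → container 3 (remaining 11 m³)
17 m³ → container 4 (remaining 13 m³)
16 m³ → container 5 (remaining 14 m³)
8 m³ → container 1 (remaining 2 m³)
8 m³ → container 2 (remaining 3 m³)
7 m³ → container 3 (remaining 4 m³)
5 m³ → container 4 (remaining 8 m³)
3 m³ → container 2 (remaining 0 m³)
5 containers × 30 m³ = 150 m³; used 122 m³; unused 28 m³.

28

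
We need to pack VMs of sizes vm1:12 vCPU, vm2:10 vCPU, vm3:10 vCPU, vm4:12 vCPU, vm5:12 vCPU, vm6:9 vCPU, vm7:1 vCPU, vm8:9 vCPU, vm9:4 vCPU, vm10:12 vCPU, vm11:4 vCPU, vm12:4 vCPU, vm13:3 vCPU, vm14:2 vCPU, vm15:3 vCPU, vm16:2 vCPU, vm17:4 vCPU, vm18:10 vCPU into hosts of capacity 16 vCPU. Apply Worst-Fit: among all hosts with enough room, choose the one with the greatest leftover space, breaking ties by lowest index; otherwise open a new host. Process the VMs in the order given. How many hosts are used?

9

Put vm1 (12 vCPU) in host 1; 4 vCPU remain.
Put vm2 (10 vCPU) in host 2; 6 vCPU remain.
Put vm3 (10 vCPU) in host 3; 6 vCPU remain.
Put vm4 (12 vCPU) in host 4; 4 vCPU remain.
Put vm5 (12 vCPU) in host 5; 4 vCPU remain.
Put vm6 (9 vCPU) in host 6; 7 vCPU remain.
Put vm7 (1 vCPU) in host 6; 6 vCPU remain.
Put vm8 (9 vCPU) in host 7; 7 vCPU remain.
Put vm9 (4 vCPU) in host 7; 3 vCPU remain.
Put vm10 (12 vCPU) in host 8; 4 vCPU remain.
Put vm11 (4 vCPU) in host 2; 2 vCPU remain.
Put vm12 (4 vCPU) in host 3; 2 vCPU remain.
Put vm13 (3 vCPU) in host 6; 3 vCPU remain.
Put vm14 (2 vCPU) in host 1; 2 vCPU remain.
Put vm15 (3 vCPU) in host 4; 1 vCPU remain.
Put vm16 (2 vCPU) in host 5; 2 vCPU remain.
Put vm17 (4 vCPU) in host 8; 0 vCPU remain.
Put vm18 (10 vCPU) in host 9; 6 vCPU remain.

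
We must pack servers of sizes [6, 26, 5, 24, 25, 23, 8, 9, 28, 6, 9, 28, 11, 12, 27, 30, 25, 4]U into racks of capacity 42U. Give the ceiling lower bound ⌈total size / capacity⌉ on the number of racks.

8

Total size = 6 + 26 + 5 + 24 + 25 + 23 + 8 + 9 + 28 + 6 + 9 + 28 + 11 + 12 + 27 + 30 + 25 + 4 = 306U.
⌈306 / 42⌉ = 8.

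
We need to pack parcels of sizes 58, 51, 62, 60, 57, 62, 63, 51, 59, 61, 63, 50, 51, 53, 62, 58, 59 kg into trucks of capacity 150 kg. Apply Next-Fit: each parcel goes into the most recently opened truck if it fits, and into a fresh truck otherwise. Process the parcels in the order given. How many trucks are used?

Put 58 kg in truck 1; 92 kg remain.
Put 51 kg in truck 1; 41 kg remain.
Put 62 kg in truck 2; 88 kg remain.
Put 60 kg in truck 2; 28 kg remain.
Put 57 kg in truck 3; 93 kg remain.
Put 62 kg in truck 3; 31 kg remain.
Put 63 kg in truck 4; 87 kg remain.
Put 51 kg in truck 4; 36 kg remain.
Put 59 kg in truck 5; 91 kg remain.
Put 61 kg in truck 5; 30 kg remain.
Put 63 kg in truck 6; 87 kg remain.
Put 50 kg in truck 6; 37 kg remain.
Put 51 kg in truck 7; 99 kg remain.
Put 53 kg in truck 7; 46 kg remain.
Put 62 kg in truck 8; 88 kg remain.
Put 58 kg in truck 8; 30 kg remain.
Put 59 kg in truck 9; 91 kg remain.

9 trucks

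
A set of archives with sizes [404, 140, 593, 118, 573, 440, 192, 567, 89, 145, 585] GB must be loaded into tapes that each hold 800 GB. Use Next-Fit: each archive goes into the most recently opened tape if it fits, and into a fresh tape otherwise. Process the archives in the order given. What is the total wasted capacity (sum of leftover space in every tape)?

954

tape 1: place 404 GB, 396 GB left
tape 1: place 140 GB, 256 GB left
tape 2: place 593 GB, 207 GB left
tape 2: place 118 GB, 89 GB left
tape 3: place 573 GB, 227 GB left
tape 4: place 440 GB, 360 GB left
tape 4: place 192 GB, 168 GB left
tape 5: place 567 GB, 233 GB left
tape 5: place 89 GB, 144 GB left
tape 6: place 145 GB, 655 GB left
tape 6: place 585 GB, 70 GB left
6 tapes × 800 GB = 4800 GB; used 3846 GB; unused 954 GB.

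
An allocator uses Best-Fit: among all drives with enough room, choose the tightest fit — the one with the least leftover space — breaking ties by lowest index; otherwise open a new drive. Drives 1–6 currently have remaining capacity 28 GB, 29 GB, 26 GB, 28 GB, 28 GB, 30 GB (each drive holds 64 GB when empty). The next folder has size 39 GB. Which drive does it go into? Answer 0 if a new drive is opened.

0

No drive has ≥ 39 GB free, so a new drive is opened.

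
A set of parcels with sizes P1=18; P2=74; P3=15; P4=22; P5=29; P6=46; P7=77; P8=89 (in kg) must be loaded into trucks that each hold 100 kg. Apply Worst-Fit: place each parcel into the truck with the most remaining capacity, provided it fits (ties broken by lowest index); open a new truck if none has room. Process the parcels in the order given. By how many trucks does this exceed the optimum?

1

Worst-Fit: [18,74] [15,22,29] [46] [77] [89] → 5 trucks.
Total size 370 kg; any packing needs at least ⌈370/100⌉ = 4 trucks.
An optimal packing achieves that bound: [89] [77,22] [74,18] [46,29,15] → 4 trucks.
Excess: 5 − 4 = 1.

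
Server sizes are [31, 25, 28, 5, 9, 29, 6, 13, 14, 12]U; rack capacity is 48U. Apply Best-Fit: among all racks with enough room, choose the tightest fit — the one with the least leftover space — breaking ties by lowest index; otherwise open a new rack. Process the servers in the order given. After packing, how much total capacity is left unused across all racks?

Put 31U in rack 1; 17U remain.
Put 25U in rack 2; 23U remain.
Put 28U in rack 3; 20U remain.
Put 5U in rack 1; 12U remain.
Put 9U in rack 1; 3U remain.
Put 29U in rack 4; 19U remain.
Put 6U in rack 4; 13U remain.
Put 13U in rack 4; 0U remain.
Put 14U in rack 3; 6U remain.
Put 12U in rack 2; 11U remain.
4 racks × 48U = 192U; used 172U; unused 20U.

20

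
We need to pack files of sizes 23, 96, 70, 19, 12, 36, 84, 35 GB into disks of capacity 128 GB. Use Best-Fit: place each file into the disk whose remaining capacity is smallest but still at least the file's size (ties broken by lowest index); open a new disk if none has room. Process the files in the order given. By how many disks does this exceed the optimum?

1

Best-Fit: [23,96] [70,19,12] [36,84] [35] → 4 disks.
Total size 375 GB; any packing needs at least ⌈375/128⌉ = 3 disks.
An optimal packing achieves that bound: [96,19,12] [84,36] [70,35,23] → 3 disks.
Excess: 4 − 3 = 1.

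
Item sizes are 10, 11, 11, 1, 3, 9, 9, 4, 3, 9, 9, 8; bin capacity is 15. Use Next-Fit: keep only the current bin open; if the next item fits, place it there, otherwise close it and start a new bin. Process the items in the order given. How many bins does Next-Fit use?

bin 1: place 10, 5 left
bin 2: place 11, 4 left
bin 3: place 11, 4 left
bin 3: place 1, 3 left
bin 3: place 3, 0 left
bin 4: place 9, 6 left
bin 5: place 9, 6 left
bin 5: place 4, 2 left
bin 6: place 3, 12 left
bin 6: place 9, 3 left
bin 7: place 9, 6 left
bin 8: place 8, 7 left
Final bins: [10] [11] [11,1,3] [9] [9,4] [3,9] [9] [8].

8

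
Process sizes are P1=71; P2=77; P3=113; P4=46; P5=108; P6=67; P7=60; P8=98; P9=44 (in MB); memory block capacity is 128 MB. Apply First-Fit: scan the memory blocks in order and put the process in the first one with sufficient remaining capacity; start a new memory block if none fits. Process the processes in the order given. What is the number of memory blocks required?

memory block 1: place P1 (71 MB), 57 MB left
memory block 2: place P2 (77 MB), 51 MB left
memory block 3: place P3 (113 MB), 15 MB left
memory block 1: place P4 (46 MB), 11 MB left
memory block 4: place P5 (108 MB), 20 MB left
memory block 5: place P6 (67 MB), 61 MB left
memory block 5: place P7 (60 MB), 1 MB left
memory block 6: place P8 (98 MB), 30 MB left
memory block 2: place P9 (44 MB), 7 MB left

6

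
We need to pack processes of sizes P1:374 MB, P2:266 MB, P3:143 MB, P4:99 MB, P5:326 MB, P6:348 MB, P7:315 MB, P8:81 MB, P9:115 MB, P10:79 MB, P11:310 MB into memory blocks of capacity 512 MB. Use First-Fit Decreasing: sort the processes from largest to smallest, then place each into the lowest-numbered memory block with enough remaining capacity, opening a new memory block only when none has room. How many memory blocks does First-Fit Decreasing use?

6

Sorted descending: 374, 348, 326, 315, 310, 266, 143, 115, 99, 81, 79.
Put 374 MB in memory block 1; 138 MB remain.
Put 348 MB in memory block 2; 164 MB remain.
Put 326 MB in memory block 3; 186 MB remain.
Put 315 MB in memory block 4; 197 MB remain.
Put 310 MB in memory block 5; 202 MB remain.
Put 266 MB in memory block 6; 246 MB remain.
Put 143 MB in memory block 2; 21 MB remain.
Put 115 MB in memory block 1; 23 MB remain.
Put 99 MB in memory block 3; 87 MB remain.
Put 81 MB in memory block 3; 6 MB remain.
Put 79 MB in memory block 4; 118 MB remain.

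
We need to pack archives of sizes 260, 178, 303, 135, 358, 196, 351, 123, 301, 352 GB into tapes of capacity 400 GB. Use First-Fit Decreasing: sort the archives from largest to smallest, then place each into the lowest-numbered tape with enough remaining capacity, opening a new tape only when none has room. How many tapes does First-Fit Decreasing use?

Sorted descending: 358, 352, 351, 303, 301, 260, 196, 178, 135, 123.
Put 358 GB in tape 1; 42 GB remain.
Put 352 GB in tape 2; 48 GB remain.
Put 351 GB in tape 3; 49 GB remain.
Put 303 GB in tape 4; 97 GB remain.
Put 301 GB in tape 5; 99 GB remain.
Put 260 GB in tape 6; 140 GB remain.
Put 196 GB in tape 7; 204 GB remain.
Put 178 GB in tape 7; 26 GB remain.
Put 135 GB in tape 6; 5 GB remain.
Put 123 GB in tape 8; 277 GB remain.
Final tapes: [358] [352] [351] [303] [301] [260,135] [196,178] [123].

8 tapes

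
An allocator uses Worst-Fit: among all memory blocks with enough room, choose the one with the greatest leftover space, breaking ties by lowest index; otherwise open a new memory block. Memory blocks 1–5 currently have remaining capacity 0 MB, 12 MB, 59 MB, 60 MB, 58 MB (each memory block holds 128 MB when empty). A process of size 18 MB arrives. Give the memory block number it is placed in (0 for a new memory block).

Memory blocks with room: memory block 3 (59 MB), memory block 4 (60 MB), memory block 5 (58 MB).
Most room is memory block 4 with 60 MB free.

4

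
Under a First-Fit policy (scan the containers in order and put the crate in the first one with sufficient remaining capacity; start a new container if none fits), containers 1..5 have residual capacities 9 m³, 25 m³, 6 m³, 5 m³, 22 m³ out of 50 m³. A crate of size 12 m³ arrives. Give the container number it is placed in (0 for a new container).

Containers with room: container 2 (25 m³), container 5 (22 m³).
The first with room is container 2.

2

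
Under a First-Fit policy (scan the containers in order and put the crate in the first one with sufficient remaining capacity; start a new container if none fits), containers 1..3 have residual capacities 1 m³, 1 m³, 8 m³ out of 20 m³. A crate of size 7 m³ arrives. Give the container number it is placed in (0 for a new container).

3

Containers with room: container 3 (8 m³).
The first with room is container 3.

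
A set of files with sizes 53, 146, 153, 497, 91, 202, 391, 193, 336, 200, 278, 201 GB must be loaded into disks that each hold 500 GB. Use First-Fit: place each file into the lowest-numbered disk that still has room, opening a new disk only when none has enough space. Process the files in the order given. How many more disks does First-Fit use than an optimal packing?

First-Fit: [53,146,153,91] [497] [202,193] [391] [336] [200,278] [201] → 7 disks.
Total size 2741 GB; any packing needs at least ⌈2741/500⌉ = 6 disks.
An optimal packing achieves that bound: [497] [391,91] [336,153] [278,202] [201,200,53] [193,146] → 6 disks.
Excess: 7 − 6 = 1.

1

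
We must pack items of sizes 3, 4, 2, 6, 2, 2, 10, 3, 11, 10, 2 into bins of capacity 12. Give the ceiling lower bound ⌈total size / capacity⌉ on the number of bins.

5 bins

Total size = 3 + 4 + 2 + 6 + 2 + 2 + 10 + 3 + 11 + 10 + 2 = 55.
⌈55 / 12⌉ = 5.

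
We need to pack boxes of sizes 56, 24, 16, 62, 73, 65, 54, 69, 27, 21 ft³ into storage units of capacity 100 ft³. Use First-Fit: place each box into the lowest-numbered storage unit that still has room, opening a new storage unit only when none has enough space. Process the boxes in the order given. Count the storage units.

6

storage unit 1: place 56 ft³, 44 ft³ left
storage unit 1: place 24 ft³, 20 ft³ left
storage unit 1: place 16 ft³, 4 ft³ left
storage unit 2: place 62 ft³, 38 ft³ left
storage unit 3: place 73 ft³, 27 ft³ left
storage unit 4: place 65 ft³, 35 ft³ left
storage unit 5: place 54 ft³, 46 ft³ left
storage unit 6: place 69 ft³, 31 ft³ left
storage unit 2: place 27 ft³, 11 ft³ left
storage unit 3: place 21 ft³, 6 ft³ left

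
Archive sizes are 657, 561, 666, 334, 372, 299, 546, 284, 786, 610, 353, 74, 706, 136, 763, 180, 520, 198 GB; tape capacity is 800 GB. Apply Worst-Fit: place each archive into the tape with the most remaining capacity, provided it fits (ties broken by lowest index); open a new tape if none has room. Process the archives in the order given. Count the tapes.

12 tapes

Put 657 GB in tape 1; 143 GB remain.
Put 561 GB in tape 2; 239 GB remain.
Put 666 GB in tape 3; 134 GB remain.
Put 334 GB in tape 4; 466 GB remain.
Put 372 GB in tape 4; 94 GB remain.
Put 299 GB in tape 5; 501 GB remain.
Put 546 GB in tape 6; 254 GB remain.
Put 284 GB in tape 5; 217 GB remain.
Put 786 GB in tape 7; 14 GB remain.
Put 610 GB in tape 8; 190 GB remain.
Put 353 GB in tape 9; 447 GB remain.
Put 74 GB in tape 9; 373 GB remain.
Put 706 GB in tape 10; 94 GB remain.
Put 136 GB in tape 9; 237 GB remain.
Put 763 GB in tape 11; 37 GB remain.
Put 180 GB in tape 6; 74 GB remain.
Put 520 GB in tape 12; 280 GB remain.
Put 198 GB in tape 12; 82 GB remain.
Final tapes: [657] [561] [666] [334,372] [299,284] [546,180] [786] [610] [353,74,136] [706] [763] [520,198].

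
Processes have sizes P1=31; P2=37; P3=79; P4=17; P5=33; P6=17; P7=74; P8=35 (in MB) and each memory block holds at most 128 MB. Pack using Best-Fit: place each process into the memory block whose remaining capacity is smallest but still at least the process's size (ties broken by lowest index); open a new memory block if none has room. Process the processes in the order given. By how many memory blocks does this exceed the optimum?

Best-Fit: [31,37,33,17] [79,17] [74,35] → 3 memory blocks.
Total size 323 MB; any packing needs at least ⌈323/128⌉ = 3 memory blocks.
So 3 is already optimal.

0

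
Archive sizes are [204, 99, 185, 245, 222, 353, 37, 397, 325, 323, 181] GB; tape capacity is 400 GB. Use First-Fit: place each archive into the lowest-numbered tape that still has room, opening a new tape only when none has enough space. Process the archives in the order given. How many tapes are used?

tape 1: place 204 GB, 196 GB left
tape 1: place 99 GB, 97 GB left
tape 2: place 185 GB, 215 GB left
tape 3: place 245 GB, 155 GB left
tape 4: place 222 GB, 178 GB left
tape 5: place 353 GB, 47 GB left
tape 1: place 37 GB, 60 GB left
tape 6: place 397 GB, 3 GB left
tape 7: place 325 GB, 75 GB left
tape 8: place 323 GB, 77 GB left
tape 2: place 181 GB, 34 GB left

8 tapes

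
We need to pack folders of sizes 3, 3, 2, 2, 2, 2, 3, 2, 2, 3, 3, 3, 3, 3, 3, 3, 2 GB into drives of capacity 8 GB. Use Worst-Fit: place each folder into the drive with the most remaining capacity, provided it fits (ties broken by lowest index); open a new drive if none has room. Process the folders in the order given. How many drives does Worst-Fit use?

drive 1: place 3 GB, 5 GB left
drive 1: place 3 GB, 2 GB left
drive 1: place 2 GB, 0 GB left
drive 2: place 2 GB, 6 GB left
drive 2: place 2 GB, 4 GB left
drive 2: place 2 GB, 2 GB left
drive 3: place 3 GB, 5 GB left
drive 3: place 2 GB, 3 GB left
drive 3: place 2 GB, 1 GB left
drive 4: place 3 GB, 5 GB left
drive 4: place 3 GB, 2 GB left
drive 5: place 3 GB, 5 GB left
drive 5: place 3 GB, 2 GB left
drive 6: place 3 GB, 5 GB left
drive 6: place 3 GB, 2 GB left
drive 7: place 3 GB, 5 GB left
drive 7: place 2 GB, 3 GB left

7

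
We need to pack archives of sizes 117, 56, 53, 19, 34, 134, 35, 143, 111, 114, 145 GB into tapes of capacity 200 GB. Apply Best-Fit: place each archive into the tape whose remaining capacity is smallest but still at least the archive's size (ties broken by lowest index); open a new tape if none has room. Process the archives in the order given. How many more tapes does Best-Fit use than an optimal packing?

0

Best-Fit: [117,56,19] [53,34,111] [134,35] [143] [114] [145] → 6 tapes.
6 archives exceed 100 GB (half the capacity), and no two of those can share a tape, so at least 6 tapes are needed.
So 6 is already optimal.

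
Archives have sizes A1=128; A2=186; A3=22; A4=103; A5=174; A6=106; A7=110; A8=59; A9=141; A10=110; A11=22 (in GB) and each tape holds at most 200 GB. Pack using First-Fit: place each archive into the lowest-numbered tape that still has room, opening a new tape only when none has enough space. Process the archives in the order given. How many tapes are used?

8

Put A1 (128 GB) in tape 1; 72 GB remain.
Put A2 (186 GB) in tape 2; 14 GB remain.
Put A3 (22 GB) in tape 1; 50 GB remain.
Put A4 (103 GB) in tape 3; 97 GB remain.
Put A5 (174 GB) in tape 4; 26 GB remain.
Put A6 (106 GB) in tape 5; 94 GB remain.
Put A7 (110 GB) in tape 6; 90 GB remain.
Put A8 (59 GB) in tape 3; 38 GB remain.
Put A9 (141 GB) in tape 7; 59 GB remain.
Put A10 (110 GB) in tape 8; 90 GB remain.
Put A11 (22 GB) in tape 1; 28 GB remain.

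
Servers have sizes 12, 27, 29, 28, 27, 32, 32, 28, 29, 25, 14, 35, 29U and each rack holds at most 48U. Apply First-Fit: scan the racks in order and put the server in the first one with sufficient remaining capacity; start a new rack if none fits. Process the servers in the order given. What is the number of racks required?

rack 1: place 12U, 36U left
rack 1: place 27U, 9U left
rack 2: place 29U, 19U left
rack 3: place 28U, 20U left
rack 4: place 27U, 21U left
rack 5: place 32U, 16U left
rack 6: place 32U, 16U left
rack 7: place 28U, 20U left
rack 8: place 29U, 19U left
rack 9: place 25U, 23U left
rack 2: place 14U, 5U left
rack 10: place 35U, 13U left
rack 11: place 29U, 19U left

11 racks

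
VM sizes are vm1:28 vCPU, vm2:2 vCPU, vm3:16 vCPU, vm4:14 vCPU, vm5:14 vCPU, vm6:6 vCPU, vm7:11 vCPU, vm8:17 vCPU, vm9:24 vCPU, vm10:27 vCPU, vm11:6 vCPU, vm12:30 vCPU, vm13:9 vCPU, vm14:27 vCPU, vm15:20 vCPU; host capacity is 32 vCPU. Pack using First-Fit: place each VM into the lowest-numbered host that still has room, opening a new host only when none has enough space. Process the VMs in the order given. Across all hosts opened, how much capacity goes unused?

37

Put vm1 (28 vCPU) in host 1; 4 vCPU remain.
Put vm2 (2 vCPU) in host 1; 2 vCPU remain.
Put vm3 (16 vCPU) in host 2; 16 vCPU remain.
Put vm4 (14 vCPU) in host 2; 2 vCPU remain.
Put vm5 (14 vCPU) in host 3; 18 vCPU remain.
Put vm6 (6 vCPU) in host 3; 12 vCPU remain.
Put vm7 (11 vCPU) in host 3; 1 vCPU remain.
Put vm8 (17 vCPU) in host 4; 15 vCPU remain.
Put vm9 (24 vCPU) in host 5; 8 vCPU remain.
Put vm10 (27 vCPU) in host 6; 5 vCPU remain.
Put vm11 (6 vCPU) in host 4; 9 vCPU remain.
Put vm12 (30 vCPU) in host 7; 2 vCPU remain.
Put vm13 (9 vCPU) in host 4; 0 vCPU remain.
Put vm14 (27 vCPU) in host 8; 5 vCPU remain.
Put vm15 (20 vCPU) in host 9; 12 vCPU remain.
9 hosts × 32 vCPU = 288 vCPU; used 251 vCPU; unused 37 vCPU.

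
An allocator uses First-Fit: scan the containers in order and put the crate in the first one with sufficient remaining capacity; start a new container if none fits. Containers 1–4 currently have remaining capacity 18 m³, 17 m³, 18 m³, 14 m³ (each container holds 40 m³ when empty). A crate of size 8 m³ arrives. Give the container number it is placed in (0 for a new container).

1

Containers with room: container 1 (18 m³), container 2 (17 m³), container 3 (18 m³), container 4 (14 m³).
The first with room is container 1.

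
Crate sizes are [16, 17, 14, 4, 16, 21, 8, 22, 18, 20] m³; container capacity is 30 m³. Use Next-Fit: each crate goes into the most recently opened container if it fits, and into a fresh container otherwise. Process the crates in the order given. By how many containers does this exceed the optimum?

Next-Fit: [16] [17] [14,4] [16] [21,8] [22] [18] [20] → 8 containers.
7 crates exceed 15 m³ (half the capacity), and no two of those can share a container, so at least 7 containers are needed.
An optimal packing achieves that bound: [22,8] [21,4] [20] [18] [17] [16,14] [16] → 7 containers.
Excess: 8 − 7 = 1.

1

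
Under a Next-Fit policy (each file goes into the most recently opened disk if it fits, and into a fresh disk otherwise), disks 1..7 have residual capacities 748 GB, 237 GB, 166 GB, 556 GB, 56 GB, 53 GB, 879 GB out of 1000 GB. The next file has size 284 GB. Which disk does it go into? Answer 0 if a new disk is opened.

7

Next-Fit only looks at disk 7, which has 879 GB free.
284 GB fits there.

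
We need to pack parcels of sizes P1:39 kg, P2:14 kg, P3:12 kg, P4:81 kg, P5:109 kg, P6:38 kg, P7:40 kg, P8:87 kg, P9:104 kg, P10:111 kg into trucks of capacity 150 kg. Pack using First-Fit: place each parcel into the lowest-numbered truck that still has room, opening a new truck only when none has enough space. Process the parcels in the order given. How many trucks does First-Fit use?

5 trucks

P1 (39 kg) → truck 1 (remaining 111 kg)
P2 (14 kg) → truck 1 (remaining 97 kg)
P3 (12 kg) → truck 1 (remaining 85 kg)
P4 (81 kg) → truck 1 (remaining 4 kg)
P5 (109 kg) → truck 2 (remaining 41 kg)
P6 (38 kg) → truck 2 (remaining 3 kg)
P7 (40 kg) → truck 3 (remaining 110 kg)
P8 (87 kg) → truck 3 (remaining 23 kg)
P9 (104 kg) → truck 4 (remaining 46 kg)
P10 (111 kg) → truck 5 (remaining 39 kg)
Final trucks: [39,14,12,81] [109,38] [40,87] [104] [111].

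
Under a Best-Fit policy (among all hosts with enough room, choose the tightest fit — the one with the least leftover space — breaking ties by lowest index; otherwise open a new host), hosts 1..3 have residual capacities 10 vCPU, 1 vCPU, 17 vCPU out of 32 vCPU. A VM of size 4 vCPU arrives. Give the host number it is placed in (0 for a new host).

1

Hosts with room: host 1 (10 vCPU), host 3 (17 vCPU).
Tightest fit is host 1 with 10 vCPU free.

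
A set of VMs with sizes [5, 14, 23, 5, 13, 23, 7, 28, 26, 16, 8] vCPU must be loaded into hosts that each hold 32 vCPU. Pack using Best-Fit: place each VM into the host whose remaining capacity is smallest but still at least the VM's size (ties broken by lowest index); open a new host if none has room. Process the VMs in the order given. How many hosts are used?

5 vCPU → host 1 (remaining 27 vCPU)
14 vCPU → host 1 (remaining 13 vCPU)
23 vCPU → host 2 (remaining 9 vCPU)
5 vCPU → host 2 (remaining 4 vCPU)
13 vCPU → host 1 (remaining 0 vCPU)
23 vCPU → host 3 (remaining 9 vCPU)
7 vCPU → host 3 (remaining 2 vCPU)
28 vCPU → host 4 (remaining 4 vCPU)
26 vCPU → host 5 (remaining 6 vCPU)
16 vCPU → host 6 (remaining 16 vCPU)
8 vCPU → host 6 (remaining 8 vCPU)

6 hosts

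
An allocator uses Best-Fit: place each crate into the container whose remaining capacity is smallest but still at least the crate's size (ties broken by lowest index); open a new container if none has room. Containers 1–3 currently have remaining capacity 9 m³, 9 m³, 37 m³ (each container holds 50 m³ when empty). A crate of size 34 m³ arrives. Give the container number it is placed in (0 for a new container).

Containers with room: container 3 (37 m³).
Tightest fit is container 3 with 37 m³ free.

3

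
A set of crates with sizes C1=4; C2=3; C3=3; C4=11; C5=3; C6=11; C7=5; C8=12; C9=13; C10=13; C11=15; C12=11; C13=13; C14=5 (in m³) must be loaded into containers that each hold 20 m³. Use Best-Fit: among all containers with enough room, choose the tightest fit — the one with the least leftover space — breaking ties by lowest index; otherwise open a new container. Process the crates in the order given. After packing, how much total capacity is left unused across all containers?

container 1: place C1 (4 m³), 16 m³ left
container 1: place C2 (3 m³), 13 m³ left
container 1: place C3 (3 m³), 10 m³ left
container 2: place C4 (11 m³), 9 m³ left
container 2: place C5 (3 m³), 6 m³ left
container 3: place C6 (11 m³), 9 m³ left
container 2: place C7 (5 m³), 1 m³ left
container 4: place C8 (12 m³), 8 m³ left
container 5: place C9 (13 m³), 7 m³ left
container 6: place C10 (13 m³), 7 m³ left
container 7: place C11 (15 m³), 5 m³ left
container 8: place C12 (11 m³), 9 m³ left
container 9: place C13 (13 m³), 7 m³ left
container 7: place C14 (5 m³), 0 m³ left
9 containers × 20 m³ = 180 m³; used 122 m³; unused 58 m³.

58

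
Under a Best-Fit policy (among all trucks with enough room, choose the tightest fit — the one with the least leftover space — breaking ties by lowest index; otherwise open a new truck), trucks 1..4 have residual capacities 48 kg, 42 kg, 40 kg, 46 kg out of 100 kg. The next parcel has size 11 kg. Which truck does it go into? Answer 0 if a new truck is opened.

Trucks with room: truck 1 (48 kg), truck 2 (42 kg), truck 3 (40 kg), truck 4 (46 kg).
Tightest fit is truck 3 with 40 kg free.

3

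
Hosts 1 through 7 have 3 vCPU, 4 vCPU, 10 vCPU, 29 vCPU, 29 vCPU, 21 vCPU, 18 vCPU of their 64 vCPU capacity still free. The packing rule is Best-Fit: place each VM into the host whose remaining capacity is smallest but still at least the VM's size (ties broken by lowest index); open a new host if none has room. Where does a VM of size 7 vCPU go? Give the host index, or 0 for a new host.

Hosts with room: host 3 (10 vCPU), host 4 (29 vCPU), host 5 (29 vCPU), host 6 (21 vCPU), host 7 (18 vCPU).
Tightest fit is host 3 with 10 vCPU free.

3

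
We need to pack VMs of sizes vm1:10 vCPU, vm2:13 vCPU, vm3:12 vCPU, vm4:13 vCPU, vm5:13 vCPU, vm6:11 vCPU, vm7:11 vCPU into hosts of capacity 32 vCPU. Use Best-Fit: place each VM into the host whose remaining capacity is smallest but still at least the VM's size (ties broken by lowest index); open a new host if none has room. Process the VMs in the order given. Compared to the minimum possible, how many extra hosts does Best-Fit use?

Best-Fit: [10,13] [12,13] [13,11] [11] → 4 hosts.
Total size 83 vCPU; any packing needs at least ⌈83/32⌉ = 3 hosts.
An optimal packing achieves that bound: [13,13] [13,12] [11,11,10] → 3 hosts.
Excess: 4 − 3 = 1.

1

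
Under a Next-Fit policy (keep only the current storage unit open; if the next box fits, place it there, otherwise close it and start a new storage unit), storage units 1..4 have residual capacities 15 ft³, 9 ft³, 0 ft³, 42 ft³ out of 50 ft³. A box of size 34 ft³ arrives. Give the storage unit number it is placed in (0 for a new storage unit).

4

Next-Fit only looks at storage unit 4, which has 42 ft³ free.
34 ft³ fits there.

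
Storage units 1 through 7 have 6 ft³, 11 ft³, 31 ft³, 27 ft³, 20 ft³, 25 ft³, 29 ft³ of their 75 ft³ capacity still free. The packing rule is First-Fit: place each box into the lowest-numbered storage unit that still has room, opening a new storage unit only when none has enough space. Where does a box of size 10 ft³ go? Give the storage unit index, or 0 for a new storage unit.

2

Storage units with room: storage unit 2 (11 ft³), storage unit 3 (31 ft³), storage unit 4 (27 ft³), storage unit 5 (20 ft³), storage unit 6 (25 ft³), storage unit 7 (29 ft³).
The first with room is storage unit 2.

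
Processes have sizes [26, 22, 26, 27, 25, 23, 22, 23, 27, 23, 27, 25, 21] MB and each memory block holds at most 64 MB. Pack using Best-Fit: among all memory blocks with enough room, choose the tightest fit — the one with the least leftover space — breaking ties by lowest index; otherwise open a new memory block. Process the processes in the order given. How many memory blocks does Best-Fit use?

26 MB → memory block 1 (remaining 38 MB)
22 MB → memory block 1 (remaining 16 MB)
26 MB → memory block 2 (remaining 38 MB)
27 MB → memory block 2 (remaining 11 MB)
25 MB → memory block 3 (remaining 39 MB)
23 MB → memory block 3 (remaining 16 MB)
22 MB → memory block 4 (remaining 42 MB)
23 MB → memory block 4 (remaining 19 MB)
27 MB → memory block 5 (remaining 37 MB)
23 MB → memory block 5 (remaining 14 MB)
27 MB → memory block 6 (remaining 37 MB)
25 MB → memory block 6 (remaining 12 MB)
21 MB → memory block 7 (remaining 43 MB)

7 memory blocks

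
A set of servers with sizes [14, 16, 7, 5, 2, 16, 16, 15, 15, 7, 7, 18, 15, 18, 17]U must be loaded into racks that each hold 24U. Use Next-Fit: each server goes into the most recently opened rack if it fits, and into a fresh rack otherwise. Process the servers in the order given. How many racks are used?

14U → rack 1 (remaining 10U)
16U → rack 2 (remaining 8U)
7U → rack 2 (remaining 1U)
5U → rack 3 (remaining 19U)
2U → rack 3 (remaining 17U)
16U → rack 3 (remaining 1U)
16U → rack 4 (remaining 8U)
15U → rack 5 (remaining 9U)
15U → rack 6 (remaining 9U)
7U → rack 6 (remaining 2U)
7U → rack 7 (remaining 17U)
18U → rack 8 (remaining 6U)
15U → rack 9 (remaining 9U)
18U → rack 10 (remaining 6U)
17U → rack 11 (remaining 7U)

11 racks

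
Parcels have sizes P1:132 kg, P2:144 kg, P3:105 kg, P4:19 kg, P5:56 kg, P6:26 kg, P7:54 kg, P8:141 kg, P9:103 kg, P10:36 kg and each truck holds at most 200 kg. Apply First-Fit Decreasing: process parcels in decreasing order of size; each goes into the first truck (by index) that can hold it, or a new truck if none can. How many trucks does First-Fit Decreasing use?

5 trucks

Sorted descending: 144, 141, 132, 105, 103, 56, 54, 36, 26, 19.
truck 1: place 144 kg, 56 kg left
truck 2: place 141 kg, 59 kg left
truck 3: place 132 kg, 68 kg left
truck 4: place 105 kg, 95 kg left
truck 5: place 103 kg, 97 kg left
truck 1: place 56 kg, 0 kg left
truck 2: place 54 kg, 5 kg left
truck 3: place 36 kg, 32 kg left
truck 3: place 26 kg, 6 kg left
truck 4: place 19 kg, 76 kg left
Final trucks: [144,56] [141,54] [132,36,26] [105,19] [103].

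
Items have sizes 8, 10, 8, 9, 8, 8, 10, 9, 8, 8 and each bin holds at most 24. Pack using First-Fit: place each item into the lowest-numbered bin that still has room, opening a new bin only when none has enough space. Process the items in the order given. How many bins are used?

8 → bin 1 (remaining 16)
10 → bin 1 (remaining 6)
8 → bin 2 (remaining 16)
9 → bin 2 (remaining 7)
8 → bin 3 (remaining 16)
8 → bin 3 (remaining 8)
10 → bin 4 (remaining 14)
9 → bin 4 (remaining 5)
8 → bin 3 (remaining 0)
8 → bin 5 (remaining 16)

5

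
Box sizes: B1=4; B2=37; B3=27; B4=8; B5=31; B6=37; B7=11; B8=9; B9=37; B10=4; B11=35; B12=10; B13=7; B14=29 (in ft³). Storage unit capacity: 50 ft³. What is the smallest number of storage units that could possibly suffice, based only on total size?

Total size = 4 + 37 + 27 + 8 + 31 + 37 + 11 + 9 + 37 + 4 + 35 + 10 + 7 + 29 = 286 ft³.
⌈286 / 50⌉ = 6.

6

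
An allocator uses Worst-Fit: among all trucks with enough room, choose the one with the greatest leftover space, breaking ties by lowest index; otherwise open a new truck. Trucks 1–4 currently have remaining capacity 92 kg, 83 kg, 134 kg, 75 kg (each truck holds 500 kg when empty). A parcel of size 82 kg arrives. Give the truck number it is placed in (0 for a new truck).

Trucks with room: truck 1 (92 kg), truck 2 (83 kg), truck 3 (134 kg).
Most room is truck 3 with 134 kg free.

3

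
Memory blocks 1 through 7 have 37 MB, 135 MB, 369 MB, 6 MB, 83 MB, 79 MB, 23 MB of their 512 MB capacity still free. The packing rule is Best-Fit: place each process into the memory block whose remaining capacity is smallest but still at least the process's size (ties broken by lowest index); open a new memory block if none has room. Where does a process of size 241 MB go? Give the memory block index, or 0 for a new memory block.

Memory blocks with room: memory block 3 (369 MB).
Tightest fit is memory block 3 with 369 MB free.

3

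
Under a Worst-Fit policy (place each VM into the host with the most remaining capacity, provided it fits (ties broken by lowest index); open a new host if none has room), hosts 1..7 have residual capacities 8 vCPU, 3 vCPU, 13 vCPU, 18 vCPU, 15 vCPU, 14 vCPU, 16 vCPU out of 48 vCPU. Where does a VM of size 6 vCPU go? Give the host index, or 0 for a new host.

Hosts with room: host 1 (8 vCPU), host 3 (13 vCPU), host 4 (18 vCPU), host 5 (15 vCPU), host 6 (14 vCPU), host 7 (16 vCPU).
Most room is host 4 with 18 vCPU free.

4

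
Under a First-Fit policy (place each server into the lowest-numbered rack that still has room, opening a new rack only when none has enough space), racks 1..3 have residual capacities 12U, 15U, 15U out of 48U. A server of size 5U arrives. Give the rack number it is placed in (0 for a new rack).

Racks with room: rack 1 (12U), rack 2 (15U), rack 3 (15U).
The first with room is rack 1.

1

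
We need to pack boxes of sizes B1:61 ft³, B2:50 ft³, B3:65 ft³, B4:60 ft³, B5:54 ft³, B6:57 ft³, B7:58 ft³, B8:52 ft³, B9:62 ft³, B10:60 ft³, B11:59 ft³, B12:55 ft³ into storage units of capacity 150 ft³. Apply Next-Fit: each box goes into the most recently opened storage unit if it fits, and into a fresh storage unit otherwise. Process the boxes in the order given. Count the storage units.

6 storage units

storage unit 1: place B1 (61 ft³), 89 ft³ left
storage unit 1: place B2 (50 ft³), 39 ft³ left
storage unit 2: place B3 (65 ft³), 85 ft³ left
storage unit 2: place B4 (60 ft³), 25 ft³ left
storage unit 3: place B5 (54 ft³), 96 ft³ left
storage unit 3: place B6 (57 ft³), 39 ft³ left
storage unit 4: place B7 (58 ft³), 92 ft³ left
storage unit 4: place B8 (52 ft³), 40 ft³ left
storage unit 5: place B9 (62 ft³), 88 ft³ left
storage unit 5: place B10 (60 ft³), 28 ft³ left
storage unit 6: place B11 (59 ft³), 91 ft³ left
storage unit 6: place B12 (55 ft³), 36 ft³ left
Final storage units: [61,50] [65,60] [54,57] [58,52] [62,60] [59,55].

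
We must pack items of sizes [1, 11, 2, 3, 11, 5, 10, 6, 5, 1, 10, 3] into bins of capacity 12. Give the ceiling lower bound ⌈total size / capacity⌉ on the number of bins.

6 bins

Total size = 1 + 11 + 2 + 3 + 11 + 5 + 10 + 6 + 5 + 1 + 10 + 3 = 68.
⌈68 / 12⌉ = 6.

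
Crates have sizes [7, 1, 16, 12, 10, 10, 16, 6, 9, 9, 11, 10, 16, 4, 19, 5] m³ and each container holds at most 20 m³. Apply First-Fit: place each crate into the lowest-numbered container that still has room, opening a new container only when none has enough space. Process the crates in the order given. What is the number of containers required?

9

container 1: place 7 m³, 13 m³ left
container 1: place 1 m³, 12 m³ left
container 2: place 16 m³, 4 m³ left
container 1: place 12 m³, 0 m³ left
container 3: place 10 m³, 10 m³ left
container 3: place 10 m³, 0 m³ left
container 4: place 16 m³, 4 m³ left
container 5: place 6 m³, 14 m³ left
container 5: place 9 m³, 5 m³ left
container 6: place 9 m³, 11 m³ left
container 6: place 11 m³, 0 m³ left
container 7: place 10 m³, 10 m³ left
container 8: place 16 m³, 4 m³ left
container 2: place 4 m³, 0 m³ left
container 9: place 19 m³, 1 m³ left
container 5: place 5 m³, 0 m³ left
Final containers: [7,1,12] [16,4] [10,10] [16] [6,9,5] [9,11] [10] [16] [19].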